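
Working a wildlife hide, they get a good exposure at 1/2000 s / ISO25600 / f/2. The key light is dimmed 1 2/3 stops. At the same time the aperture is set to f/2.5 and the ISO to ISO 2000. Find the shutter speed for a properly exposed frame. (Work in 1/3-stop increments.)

1/30s

Scene light: 1 2/3 stops darker.
Aperture: f/2 → f/2.2 → f/2.5 — 2/3 stop stopped down (darker).
ISO: 25600 → 20000 → 16000 → 12800 → 10000 → 8000 → 6400 → 5000 → 4000 → 3200 → 2500 → 2000 — 3 2/3 stops dropped (darker).
Net so far: 6 stops darker. Shutter speed: 1/2000 → 1/1600 → 1/1250 → 1/1000 → 1/800 → 1/640 → 1/500 → 1/400 → 1/320 → 1/250 → 1/200 → 1/160 → 1/125 → 1/100 → 1/80 → 1/60 → 1/50 → 1/40 → 1/30.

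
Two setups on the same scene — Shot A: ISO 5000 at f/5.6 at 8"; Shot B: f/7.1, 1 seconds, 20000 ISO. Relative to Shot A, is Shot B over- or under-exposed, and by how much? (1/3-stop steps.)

1 2/3 stops darker

Aperture: f/5.6 → f/6.3 → f/7.1 — 2/3 stop stopped down (darker).
Shutter speed: 8 → 6 → 5 → 4 → 3.2 → 2.5 → 2 → 1.6 → 1.3 → 1 — 3 stops shorter (darker).
ISO: 5000 → 6400 → 8000 → 10000 → 12800 → 16000 → 20000 — 2 stops raised (brighter).
Net: −2/3 −3 +2 = −1 2/3 stops.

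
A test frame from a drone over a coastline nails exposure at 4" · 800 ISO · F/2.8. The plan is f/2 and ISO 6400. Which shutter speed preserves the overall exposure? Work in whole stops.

1/4s

Aperture: f/2.8 → f/2 — 1 stop wider (brighter).
ISO: 800 → 1600 → 3200 → 6400 — 3 stops higher (brighter).
Net change so far: 4 stops brighter. Offset with the shutter speed: 4 → 2 → 1 → 1/2 → 1/4.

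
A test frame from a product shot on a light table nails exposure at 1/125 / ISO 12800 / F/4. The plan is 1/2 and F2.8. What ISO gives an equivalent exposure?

Shutter speed: 1/125 → 1/60 → 1/30 → 1/15 → 1/8 → 1/4 → 1/2 — 6 stops longer (brighter).
Aperture: f/4 → f/2.8 — 1 stop opened up (brighter).
Net change so far: 7 stops brighter. Offset with the ISO: 12800 → 6400 → 3200 → 1600 → 800 → 400 → 200 → 100.

ISO 100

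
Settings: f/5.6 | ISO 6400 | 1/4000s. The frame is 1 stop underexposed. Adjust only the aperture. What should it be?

f/4

Underexposed by 1 stop → need 1 stop brighter.
Aperture: f/5.6 → f/4.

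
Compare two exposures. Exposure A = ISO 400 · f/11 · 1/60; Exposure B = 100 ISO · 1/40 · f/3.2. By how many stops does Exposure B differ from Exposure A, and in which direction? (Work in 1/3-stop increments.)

2 1/3 stops brighter

Aperture: f/11 → f/10 → f/9 → f/8 → f/7.1 → f/6.3 → f/5.6 → f/5 → f/4.5 → f/4 → f/3.5 → f/3.2 — 3 2/3 stops larger aperture (brighter).
Shutter speed: 1/60 → 1/50 → 1/40 — 2/3 stop slower (brighter).
ISO: 400 → 320 → 250 → 200 → 160 → 125 → 100 — 2 stops dropped (darker).
Net: +3 2/3 +2/3 −2 = +2 1/3 stops.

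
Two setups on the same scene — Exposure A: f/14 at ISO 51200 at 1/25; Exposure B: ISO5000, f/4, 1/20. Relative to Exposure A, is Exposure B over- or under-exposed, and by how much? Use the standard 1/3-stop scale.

2/3 stop brighter

Aperture: f/14 → f/13 → f/11 → f/10 → f/9 → f/8 → f/7.1 → f/6.3 → f/5.6 → f/5 → f/4.5 → f/4 — 3 2/3 stops larger aperture (brighter).
Shutter speed: 1/25 → 1/20 — 1/3 stop longer (brighter).
ISO: 51200 → 40000 → 32000 → 25600 → 20000 → 16000 → 12800 → 10000 → 8000 → 6400 → 5000 — 3 1/3 stops dropped (darker).
Net: +3 2/3 +1/3 −3 1/3 = +2/3 stops.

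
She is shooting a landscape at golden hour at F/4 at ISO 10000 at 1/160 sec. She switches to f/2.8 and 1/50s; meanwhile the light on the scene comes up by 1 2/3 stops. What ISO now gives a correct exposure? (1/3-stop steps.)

Scene light: 1 2/3 stops brighter.
Aperture: f/4 → f/3.5 → f/3.2 → f/2.8 — 1 stop larger aperture (brighter).
Shutter speed: 1/160 → 1/125 → 1/100 → 1/80 → 1/60 → 1/50 — 1 2/3 stops longer (brighter).
Net so far: 4 1/3 stops brighter. ISO: 10000 → 8000 → 6400 → 5000 → 4000 → 3200 → 2500 → 2000 → 1600 → 1250 → 1000 → 800 → 640 → 500.

ISO 500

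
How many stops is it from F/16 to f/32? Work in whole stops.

f/16 → f/22 → f/32 — count the steps: 2 stops.

2 stops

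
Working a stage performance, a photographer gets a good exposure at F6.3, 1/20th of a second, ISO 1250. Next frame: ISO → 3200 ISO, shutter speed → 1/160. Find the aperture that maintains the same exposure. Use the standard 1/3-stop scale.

ISO: 1250 → 1600 → 2000 → 2500 → 3200 — 1 1/3 stops higher (brighter).
Shutter speed: 1/20 → 1/25 → 1/30 → 1/40 → 1/50 → 1/60 → 1/80 → 1/100 → 1/125 → 1/160 — 3 stops faster (darker).
Net change so far: 1 2/3 stops darker. Offset with the aperture: f/6.3 → f/5.6 → f/5 → f/4.5 → f/4 → f/3.5.

f/3.5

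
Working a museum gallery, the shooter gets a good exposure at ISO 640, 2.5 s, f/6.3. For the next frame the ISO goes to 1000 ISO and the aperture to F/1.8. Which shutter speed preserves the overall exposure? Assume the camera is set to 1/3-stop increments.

1/8s

ISO: 640 → 800 → 1000 — 2/3 stop higher (brighter).
Aperture: f/6.3 → f/5.6 → f/5 → f/4.5 → f/4 → f/3.5 → f/3.2 → f/2.8 → f/2.5 → f/2.2 → f/2 → f/1.8 — 3 2/3 stops wider (brighter).
Net change so far: 4 1/3 stops brighter. Offset with the shutter speed: 2.5 → 2 → 1.6 → 1.3 → 1 → 0.8 → 0.6 → 0.5 → 0.4 → 0.3 → 1/4 → 1/5 → 1/6 → 1/8.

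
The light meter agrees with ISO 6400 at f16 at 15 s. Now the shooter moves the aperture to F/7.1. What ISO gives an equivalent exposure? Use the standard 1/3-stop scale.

ISO 1250

Aperture: f/16 → f/14 → f/13 → f/11 → f/10 → f/9 → f/8 → f/7.1 — 2 1/3 stops larger aperture (brighter).
Need 2 1/3 stops darker from the ISO: 6400 → 5000 → 4000 → 3200 → 2500 → 2000 → 1600 → 1250.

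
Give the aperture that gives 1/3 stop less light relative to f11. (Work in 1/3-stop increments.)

f/13

Aperture: f/11 → f/13 — 1/3 stop narrower (darker).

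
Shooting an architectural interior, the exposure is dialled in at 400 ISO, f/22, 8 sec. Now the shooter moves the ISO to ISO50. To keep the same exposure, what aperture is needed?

ISO: 400 → 200 → 100 → 50 — 3 stops lower (darker).
Need 3 stops brighter from the aperture: f/22 → f/16 → f/11 → f/8.

f/8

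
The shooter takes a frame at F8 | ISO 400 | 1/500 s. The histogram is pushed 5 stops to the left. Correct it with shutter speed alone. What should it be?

1/15s

Underexposed by 5 stops → need 5 stops brighter.
Shutter speed: 1/500 → 1/250 → 1/125 → 1/60 → 1/30 → 1/15.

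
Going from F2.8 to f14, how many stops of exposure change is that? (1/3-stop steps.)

f/2.8 → f/3.2 → f/3.5 → f/4 → f/4.5 → f/5 → f/5.6 → f/6.3 → f/7.1 → f/8 → f/9 → f/10 → f/11 → f/13 → f/14 — count the steps: 14 third-stops = 4 2/3 stops.

4 2/3 stops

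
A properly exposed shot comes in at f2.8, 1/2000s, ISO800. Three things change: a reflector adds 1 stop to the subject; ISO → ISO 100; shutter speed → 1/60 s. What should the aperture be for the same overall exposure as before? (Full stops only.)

Scene light: 1 stop brighter.
ISO: 800 → 400 → 200 → 100 — 3 stops dropped (darker).
Shutter speed: 1/2000 → 1/1000 → 1/500 → 1/250 → 1/125 → 1/60 — 5 stops slower (brighter).
Net so far: 3 stops brighter. Aperture: f/2.8 → f/4 → f/5.6 → f/8.

f/8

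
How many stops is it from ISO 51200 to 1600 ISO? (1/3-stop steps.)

51200 → 40000 → 32000 → 25600 → 20000 → 16000 → 12800 → 10000 → 8000 → 6400 → 5000 → 4000 → 3200 → 2500 → 2000 → 1600 — count the steps: 15 third-stops = 5 stops.

5 stops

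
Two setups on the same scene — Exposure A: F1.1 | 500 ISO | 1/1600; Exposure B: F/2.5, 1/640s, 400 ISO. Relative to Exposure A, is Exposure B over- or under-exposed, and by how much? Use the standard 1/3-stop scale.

1 1/3 stops darker

Aperture: f/1.1 → f/1.2 → f/1.4 → f/1.6 → f/1.8 → f/2 → f/2.2 → f/2.5 — 2 1/3 stops smaller aperture (darker).
Shutter speed: 1/1600 → 1/1250 → 1/1000 → 1/800 → 1/640 — 1 1/3 stops slower (brighter).
ISO: 500 → 400 — 1/3 stop lower (darker).
Net: −2 1/3 +1 1/3 −1/3 = −1 1/3 stops.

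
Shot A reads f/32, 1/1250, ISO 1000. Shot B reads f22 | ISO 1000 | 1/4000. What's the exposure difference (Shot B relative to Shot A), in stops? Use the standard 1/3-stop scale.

2/3 stop darker

Aperture: f/32 → f/29 → f/25 → f/22 — 1 stop larger aperture (brighter).
Shutter speed: 1/1250 → 1/1600 → 1/2000 → 1/2500 → 1/3200 → 1/4000 — 1 2/3 stops faster (darker).
ISO: unchanged.
Net: +1 −1 2/3 = −2/3 stops.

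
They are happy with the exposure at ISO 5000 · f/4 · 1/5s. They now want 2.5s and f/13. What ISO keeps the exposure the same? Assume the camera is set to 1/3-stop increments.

ISO 4000

Shutter speed: 1/5 → 1/4 → 0.3 → 0.4 → 0.5 → 0.6 → 0.8 → 1 → 1.3 → 1.6 → 2 → 2.5 — 3 2/3 stops slower (brighter).
Aperture: f/4 → f/4.5 → f/5 → f/5.6 → f/6.3 → f/7.1 → f/8 → f/9 → f/10 → f/11 → f/13 — 3 1/3 stops smaller aperture (darker).
Net change so far: 1/3 stop brighter. Offset with the ISO: 5000 → 4000.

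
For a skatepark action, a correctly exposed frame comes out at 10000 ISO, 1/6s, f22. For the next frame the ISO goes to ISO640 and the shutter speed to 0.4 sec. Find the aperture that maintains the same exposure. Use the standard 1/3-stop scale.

f/9

ISO: 10000 → 8000 → 6400 → 5000 → 4000 → 3200 → 2500 → 2000 → 1600 → 1250 → 1000 → 800 → 640 — 4 stops lower (darker).
Shutter speed: 1/6 → 1/5 → 1/4 → 0.3 → 0.4 — 1 1/3 stops slower (brighter).
Net change so far: 2 2/3 stops darker. Offset with the aperture: f/22 → f/20 → f/18 → f/16 → f/14 → f/13 → f/11 → f/10 → f/9.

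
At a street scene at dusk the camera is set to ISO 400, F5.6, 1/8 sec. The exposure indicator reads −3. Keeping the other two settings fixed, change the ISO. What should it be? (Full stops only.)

Underexposed by 3 stops → need 3 stops brighter.
ISO: 400 → 800 → 1600 → 3200.

ISO 3200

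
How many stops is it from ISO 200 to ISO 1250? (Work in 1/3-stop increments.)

200 → 250 → 320 → 400 → 500 → 640 → 800 → 1000 → 1250 — count the steps: 8 third-stops = 2 2/3 stops.

2 2/3 stops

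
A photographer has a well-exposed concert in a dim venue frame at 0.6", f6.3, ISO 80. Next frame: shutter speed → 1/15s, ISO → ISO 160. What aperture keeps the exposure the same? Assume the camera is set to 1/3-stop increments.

Shutter speed: 0.6 → 0.5 → 0.4 → 0.3 → 1/4 → 1/5 → 1/6 → 1/8 → 1/10 → 1/13 → 1/15 — 3 1/3 stops shorter (darker).
ISO: 80 → 100 → 125 → 160 — 1 stop higher (brighter).
Net change so far: 2 1/3 stops darker. Offset with the aperture: f/6.3 → f/5.6 → f/5 → f/4.5 → f/4 → f/3.5 → f/3.2 → f/2.8.

f/2.8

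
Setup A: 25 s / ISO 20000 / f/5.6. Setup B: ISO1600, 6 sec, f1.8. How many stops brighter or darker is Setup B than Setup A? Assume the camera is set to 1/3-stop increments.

Aperture: f/5.6 → f/5 → f/4.5 → f/4 → f/3.5 → f/3.2 → f/2.8 → f/2.5 → f/2.2 → f/2 → f/1.8 — 3 1/3 stops opened up (brighter).
Shutter speed: 25 → 20 → 15 → 13 → 10 → 8 → 6 — 2 stops faster (darker).
ISO: 20000 → 16000 → 12800 → 10000 → 8000 → 6400 → 5000 → 4000 → 3200 → 2500 → 2000 → 1600 — 3 2/3 stops dropped (darker).
Net: +3 1/3 −2 −3 2/3 = −2 1/3 stops.

2 1/3 stops darker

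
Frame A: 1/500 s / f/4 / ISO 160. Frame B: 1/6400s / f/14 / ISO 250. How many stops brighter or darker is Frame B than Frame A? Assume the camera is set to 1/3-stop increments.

6 2/3 stops darker

Aperture: f/4 → f/4.5 → f/5 → f/5.6 → f/6.3 → f/7.1 → f/8 → f/9 → f/10 → f/11 → f/13 → f/14 — 3 2/3 stops stopped down (darker).
Shutter speed: 1/500 → 1/640 → 1/800 → 1/1000 → 1/1250 → 1/1600 → 1/2000 → 1/2500 → 1/3200 → 1/4000 → 1/5000 → 1/6400 — 3 2/3 stops shorter (darker).
ISO: 160 → 200 → 250 — 2/3 stop raised (brighter).
Net: −3 2/3 −3 2/3 +2/3 = −6 2/3 stops.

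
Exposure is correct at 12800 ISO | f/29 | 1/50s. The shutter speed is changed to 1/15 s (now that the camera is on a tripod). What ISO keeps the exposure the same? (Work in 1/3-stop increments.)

ISO 4000

Shutter speed: 1/50 → 1/40 → 1/30 → 1/25 → 1/20 → 1/15 — 1 2/3 stops longer (brighter).
Need 1 2/3 stops darker from the ISO: 12800 → 10000 → 8000 → 6400 → 5000 → 4000.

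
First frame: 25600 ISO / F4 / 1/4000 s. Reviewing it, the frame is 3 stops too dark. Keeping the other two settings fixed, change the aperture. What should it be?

Underexposed by 3 stops → need 3 stops brighter.
Aperture: f/4 → f/2.8 → f/2 → f/1.4.

f/1.4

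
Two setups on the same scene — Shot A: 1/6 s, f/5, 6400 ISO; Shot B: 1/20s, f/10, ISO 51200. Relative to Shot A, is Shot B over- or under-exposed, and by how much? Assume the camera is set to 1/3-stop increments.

2/3 stop darker

Aperture: f/5 → f/5.6 → f/6.3 → f/7.1 → f/8 → f/9 → f/10 — 2 stops smaller aperture (darker).
Shutter speed: 1/6 → 1/8 → 1/10 → 1/13 → 1/15 → 1/20 — 1 2/3 stops faster (darker).
ISO: 6400 → 8000 → 10000 → 12800 → 16000 → 20000 → 25600 → 32000 → 40000 → 51200 — 3 stops raised (brighter).
Net: −2 −1 2/3 +3 = −2/3 stops.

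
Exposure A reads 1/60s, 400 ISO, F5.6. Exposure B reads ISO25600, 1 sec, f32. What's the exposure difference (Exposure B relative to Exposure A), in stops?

7 stops brighter

Aperture: f/5.6 → f/8 → f/11 → f/16 → f/22 → f/32 — 5 stops smaller aperture (darker).
Shutter speed: 1/60 → 1/30 → 1/15 → 1/8 → 1/4 → 1/2 → 1 — 6 stops longer (brighter).
ISO: 400 → 800 → 1600 → 3200 → 6400 → 12800 → 25600 — 6 stops raised (brighter).
Net: −5 +6 +6 = +7 stops.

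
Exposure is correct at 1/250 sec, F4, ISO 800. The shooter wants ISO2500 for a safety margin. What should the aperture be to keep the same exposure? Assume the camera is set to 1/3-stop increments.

f/7.1

ISO: 800 → 1000 → 1250 → 1600 → 2000 → 2500 — 1 2/3 stops raised (brighter).
Need 1 2/3 stops darker from the aperture: f/4 → f/4.5 → f/5 → f/5.6 → f/6.3 → f/7.1.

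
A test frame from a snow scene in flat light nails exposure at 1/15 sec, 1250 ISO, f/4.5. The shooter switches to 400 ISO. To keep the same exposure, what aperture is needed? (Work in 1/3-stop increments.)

f/2.5

ISO: 1250 → 1000 → 800 → 640 → 500 → 400 — 1 2/3 stops lower (darker).
Need 1 2/3 stops brighter from the aperture: f/4.5 → f/4 → f/3.5 → f/3.2 → f/2.8 → f/2.5.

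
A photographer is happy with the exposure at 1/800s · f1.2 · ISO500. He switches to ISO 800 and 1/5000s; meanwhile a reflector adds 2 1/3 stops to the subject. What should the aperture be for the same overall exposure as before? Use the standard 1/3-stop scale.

Scene light: 2 1/3 stops brighter.
ISO: 500 → 640 → 800 — 2/3 stop higher (brighter).
Shutter speed: 1/800 → 1/1000 → 1/1250 → 1/1600 → 1/2000 → 1/2500 → 1/3200 → 1/4000 → 1/5000 — 2 2/3 stops shorter (darker).
Net so far: 1/3 stop brighter. Aperture: f/1.2 → f/1.4.

f/1.4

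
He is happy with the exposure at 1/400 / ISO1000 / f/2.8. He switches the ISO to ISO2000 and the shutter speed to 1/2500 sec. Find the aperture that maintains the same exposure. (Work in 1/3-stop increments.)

ISO: 1000 → 1250 → 1600 → 2000 — 1 stop raised (brighter).
Shutter speed: 1/400 → 1/500 → 1/640 → 1/800 → 1/1000 → 1/1250 → 1/1600 → 1/2000 → 1/2500 — 2 2/3 stops shorter (darker).
Net change so far: 1 2/3 stops darker. Offset with the aperture: f/2.8 → f/2.5 → f/2.2 → f/2 → f/1.8 → f/1.6.

f/1.6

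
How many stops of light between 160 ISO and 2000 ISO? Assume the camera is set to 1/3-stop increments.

160 → 200 → 250 → 320 → 400 → 500 → 640 → 800 → 1000 → 1250 → 1600 → 2000 — count the steps: 11 third-stops = 3 2/3 stops.

3 2/3 stops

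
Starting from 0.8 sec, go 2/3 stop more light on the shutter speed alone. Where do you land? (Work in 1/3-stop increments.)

Shutter speed: 0.8 → 1 → 1.3 — 2/3 stop slower (brighter).

1.3 s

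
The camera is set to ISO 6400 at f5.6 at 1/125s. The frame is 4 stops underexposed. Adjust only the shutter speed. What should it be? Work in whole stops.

1/8s

Underexposed by 4 stops → need 4 stops brighter.
Shutter speed: 1/125 → 1/60 → 1/30 → 1/15 → 1/8.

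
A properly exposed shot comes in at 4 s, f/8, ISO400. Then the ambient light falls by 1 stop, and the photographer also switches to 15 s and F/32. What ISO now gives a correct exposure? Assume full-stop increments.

Scene light: 1 stop darker.
Shutter speed: 4 → 8 → 15 — 2 stops slower (brighter).
Aperture: f/8 → f/11 → f/16 → f/22 → f/32 — 4 stops smaller aperture (darker).
Net so far: 3 stops darker. ISO: 400 → 800 → 1600 → 3200.

ISO 3200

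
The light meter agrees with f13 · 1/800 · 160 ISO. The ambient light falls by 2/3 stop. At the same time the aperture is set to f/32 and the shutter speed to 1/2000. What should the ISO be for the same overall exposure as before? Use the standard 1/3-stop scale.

Scene light: 2/3 stop darker.
Aperture: f/13 → f/14 → f/16 → f/18 → f/20 → f/22 → f/25 → f/29 → f/32 — 2 2/3 stops stopped down (darker).
Shutter speed: 1/800 → 1/1000 → 1/1250 → 1/1600 → 1/2000 — 1 1/3 stops faster (darker).
Net so far: 4 2/3 stops darker. ISO: 160 → 200 → 250 → 320 → 400 → 500 → 640 → 800 → 1000 → 1250 → 1600 → 2000 → 2500 → 3200 → 4000.

ISO 4000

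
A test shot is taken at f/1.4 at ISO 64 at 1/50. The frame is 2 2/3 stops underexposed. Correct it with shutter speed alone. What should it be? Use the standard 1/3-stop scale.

1/8s

Underexposed by 2 2/3 stops → need 2 2/3 stops brighter.
Shutter speed: 1/50 → 1/40 → 1/30 → 1/25 → 1/20 → 1/15 → 1/13 → 1/10 → 1/8.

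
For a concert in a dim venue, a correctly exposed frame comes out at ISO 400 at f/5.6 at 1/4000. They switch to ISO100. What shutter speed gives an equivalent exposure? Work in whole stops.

ISO: 400 → 200 → 100 — 2 stops lower (darker).
Need 2 stops brighter from the shutter speed: 1/4000 → 1/2000 → 1/1000.

1/1000s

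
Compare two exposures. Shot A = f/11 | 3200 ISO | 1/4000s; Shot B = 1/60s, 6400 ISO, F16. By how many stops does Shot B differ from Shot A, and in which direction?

Aperture: f/11 → f/16 — 1 stop smaller aperture (darker).
Shutter speed: 1/4000 → 1/2000 → 1/1000 → 1/500 → 1/250 → 1/125 → 1/60 — 6 stops slower (brighter).
ISO: 3200 → 6400 — 1 stop higher (brighter).
Net: −1 +6 +1 = +6 stops.

6 stops brighter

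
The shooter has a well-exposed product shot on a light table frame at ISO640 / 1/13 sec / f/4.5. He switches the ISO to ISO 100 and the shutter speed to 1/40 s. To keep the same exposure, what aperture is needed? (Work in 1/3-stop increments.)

ISO: 640 → 500 → 400 → 320 → 250 → 200 → 160 → 125 → 100 — 2 2/3 stops dropped (darker).
Shutter speed: 1/13 → 1/15 → 1/20 → 1/25 → 1/30 → 1/40 — 1 2/3 stops shorter (darker).
Net change so far: 4 1/3 stops darker. Offset with the aperture: f/4.5 → f/4 → f/3.5 → f/3.2 → f/2.8 → f/2.5 → f/2.2 → f/2 → f/1.8 → f/1.6 → f/1.4 → f/1.2 → f/1.1 → f/1.0.

f/1.0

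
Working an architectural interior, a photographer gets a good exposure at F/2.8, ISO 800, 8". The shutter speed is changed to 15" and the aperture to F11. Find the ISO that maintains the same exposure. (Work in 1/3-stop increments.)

Shutter speed: 8 → 10 → 13 → 15 — 1 stop slower (brighter).
Aperture: f/2.8 → f/3.2 → f/3.5 → f/4 → f/4.5 → f/5 → f/5.6 → f/6.3 → f/7.1 → f/8 → f/9 → f/10 → f/11 — 4 stops narrower (darker).
Net change so far: 3 stops darker. Offset with the ISO: 800 → 1000 → 1250 → 1600 → 2000 → 2500 → 3200 → 4000 → 5000 → 6400.

ISO 6400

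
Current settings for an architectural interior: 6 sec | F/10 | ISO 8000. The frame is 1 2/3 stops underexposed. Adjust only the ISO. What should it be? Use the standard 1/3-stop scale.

Underexposed by 1 2/3 stops → need 1 2/3 stops brighter.
ISO: 8000 → 10000 → 12800 → 16000 → 20000 → 25600.

ISO 25600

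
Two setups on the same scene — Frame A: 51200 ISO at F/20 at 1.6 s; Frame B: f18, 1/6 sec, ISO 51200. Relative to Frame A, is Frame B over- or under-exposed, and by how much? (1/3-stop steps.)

Aperture: f/20 → f/18 — 1/3 stop larger aperture (brighter).
Shutter speed: 1.6 → 1.3 → 1 → 0.8 → 0.6 → 0.5 → 0.4 → 0.3 → 1/4 → 1/5 → 1/6 — 3 1/3 stops faster (darker).
ISO: unchanged.
Net: +1/3 −3 1/3 = −3 stops.

3 stops darker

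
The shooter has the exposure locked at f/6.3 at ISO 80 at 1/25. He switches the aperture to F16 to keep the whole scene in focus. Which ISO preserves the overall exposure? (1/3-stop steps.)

Aperture: f/6.3 → f/7.1 → f/8 → f/9 → f/10 → f/11 → f/13 → f/14 → f/16 — 2 2/3 stops narrower (darker).
Need 2 2/3 stops brighter from the ISO: 80 → 100 → 125 → 160 → 200 → 250 → 320 → 400 → 500.

ISO 500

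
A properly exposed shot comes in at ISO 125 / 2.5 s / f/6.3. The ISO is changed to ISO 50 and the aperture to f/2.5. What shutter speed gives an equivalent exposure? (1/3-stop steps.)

ISO: 125 → 100 → 80 → 64 → 50 — 1 1/3 stops lower (darker).
Aperture: f/6.3 → f/5.6 → f/5 → f/4.5 → f/4 → f/3.5 → f/3.2 → f/2.8 → f/2.5 — 2 2/3 stops larger aperture (brighter).
Net change so far: 1 1/3 stops brighter. Offset with the shutter speed: 2.5 → 2 → 1.6 → 1.3 → 1.

1 s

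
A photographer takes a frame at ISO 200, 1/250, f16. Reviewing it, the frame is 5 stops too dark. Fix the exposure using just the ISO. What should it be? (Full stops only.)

Underexposed by 5 stops → need 5 stops brighter.
ISO: 200 → 400 → 800 → 1600 → 3200 → 6400.

ISO 6400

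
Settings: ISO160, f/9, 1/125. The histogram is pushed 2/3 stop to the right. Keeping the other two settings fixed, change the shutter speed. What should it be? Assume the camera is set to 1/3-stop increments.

Overexposed by 2/3 stop → need 2/3 stop darker.
Shutter speed: 1/125 → 1/160 → 1/200.

1/200s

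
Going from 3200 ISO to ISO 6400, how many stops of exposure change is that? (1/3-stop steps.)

3200 → 4000 → 5000 → 6400 — count the steps: 3 third-stops = 1 stop.

1 stop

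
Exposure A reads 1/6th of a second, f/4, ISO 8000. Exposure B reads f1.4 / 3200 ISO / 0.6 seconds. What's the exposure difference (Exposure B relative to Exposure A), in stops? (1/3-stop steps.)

3 2/3 stops brighter

Aperture: f/4 → f/3.5 → f/3.2 → f/2.8 → f/2.5 → f/2.2 → f/2 → f/1.8 → f/1.6 → f/1.4 — 3 stops opened up (brighter).
Shutter speed: 1/6 → 1/5 → 1/4 → 0.3 → 0.4 → 0.5 → 0.6 — 2 stops longer (brighter).
ISO: 8000 → 6400 → 5000 → 4000 → 3200 — 1 1/3 stops dropped (darker).
Net: +3 +2 −1 1/3 = +3 2/3 stops.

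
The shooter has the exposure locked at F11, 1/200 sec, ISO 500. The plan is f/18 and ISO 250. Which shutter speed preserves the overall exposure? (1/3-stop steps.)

1/40s

Aperture: f/11 → f/13 → f/14 → f/16 → f/18 — 1 1/3 stops narrower (darker).
ISO: 500 → 400 → 320 → 250 — 1 stop dropped (darker).
Net change so far: 2 1/3 stops darker. Offset with the shutter speed: 1/200 → 1/160 → 1/125 → 1/100 → 1/80 → 1/60 → 1/50 → 1/40.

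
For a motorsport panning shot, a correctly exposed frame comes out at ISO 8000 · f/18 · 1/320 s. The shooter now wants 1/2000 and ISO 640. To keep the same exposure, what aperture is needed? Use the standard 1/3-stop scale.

Shutter speed: 1/320 → 1/400 → 1/500 → 1/640 → 1/800 → 1/1000 → 1/1250 → 1/1600 → 1/2000 — 2 2/3 stops shorter (darker).
ISO: 8000 → 6400 → 5000 → 4000 → 3200 → 2500 → 2000 → 1600 → 1250 → 1000 → 800 → 640 — 3 2/3 stops dropped (darker).
Net change so far: 6 1/3 stops darker. Offset with the aperture: f/18 → f/16 → f/14 → f/13 → f/11 → f/10 → f/9 → f/8 → f/7.1 → f/6.3 → f/5.6 → f/5 → f/4.5 → f/4 → f/3.5 → f/3.2 → f/2.8 → f/2.5 → f/2.2 → f/2.

f/2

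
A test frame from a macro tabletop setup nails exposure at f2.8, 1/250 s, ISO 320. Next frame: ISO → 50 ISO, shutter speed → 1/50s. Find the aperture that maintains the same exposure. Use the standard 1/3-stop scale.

f/2.5

ISO: 320 → 250 → 200 → 160 → 125 → 100 → 80 → 64 → 50 — 2 2/3 stops lower (darker).
Shutter speed: 1/250 → 1/200 → 1/160 → 1/125 → 1/100 → 1/80 → 1/60 → 1/50 — 2 1/3 stops slower (brighter).
Net change so far: 1/3 stop darker. Offset with the aperture: f/2.8 → f/2.5.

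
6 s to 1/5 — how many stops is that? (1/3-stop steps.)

5 stops

6 → 5 → 4 → 3.2 → 2.5 → 2 → 1.6 → 1.3 → 1 → 0.8 → 0.6 → 0.5 → 0.4 → 0.3 → 1/4 → 1/5 — count the steps: 15 third-stops = 5 stops.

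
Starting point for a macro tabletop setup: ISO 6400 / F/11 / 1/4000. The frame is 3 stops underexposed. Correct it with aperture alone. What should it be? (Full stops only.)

f/4

Underexposed by 3 stops → need 3 stops brighter.
Aperture: f/11 → f/8 → f/5.6 → f/4.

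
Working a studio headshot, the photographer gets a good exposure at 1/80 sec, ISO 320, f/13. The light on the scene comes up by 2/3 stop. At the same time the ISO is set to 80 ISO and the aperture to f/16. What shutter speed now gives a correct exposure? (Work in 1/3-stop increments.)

1/20s

Scene light: 2/3 stop brighter.
ISO: 320 → 250 → 200 → 160 → 125 → 100 → 80 — 2 stops dropped (darker).
Aperture: f/13 → f/14 → f/16 — 2/3 stop stopped down (darker).
Net so far: 2 stops darker. Shutter speed: 1/80 → 1/60 → 1/50 → 1/40 → 1/30 → 1/25 → 1/20.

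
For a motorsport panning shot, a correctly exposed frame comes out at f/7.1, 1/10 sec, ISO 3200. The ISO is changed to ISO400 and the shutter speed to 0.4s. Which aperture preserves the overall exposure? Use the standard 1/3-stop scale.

ISO: 3200 → 2500 → 2000 → 1600 → 1250 → 1000 → 800 → 640 → 500 → 400 — 3 stops lower (darker).
Shutter speed: 1/10 → 1/8 → 1/6 → 1/5 → 1/4 → 0.3 → 0.4 — 2 stops longer (brighter).
Net change so far: 1 stop darker. Offset with the aperture: f/7.1 → f/6.3 → f/5.6 → f/5.

f/5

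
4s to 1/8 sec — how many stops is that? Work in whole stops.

4 → 2 → 1 → 1/2 → 1/4 → 1/8 — count the steps: 5 stops.

5 stops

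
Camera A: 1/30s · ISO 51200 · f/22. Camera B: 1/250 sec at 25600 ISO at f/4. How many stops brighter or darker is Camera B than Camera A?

Aperture: f/22 → f/16 → f/11 → f/8 → f/5.6 → f/4 — 5 stops larger aperture (brighter).
Shutter speed: 1/30 → 1/60 → 1/125 → 1/250 — 3 stops faster (darker).
ISO: 51200 → 25600 — 1 stop lower (darker).
Net: +5 −3 −1 = +1 stop.

1 stop brighter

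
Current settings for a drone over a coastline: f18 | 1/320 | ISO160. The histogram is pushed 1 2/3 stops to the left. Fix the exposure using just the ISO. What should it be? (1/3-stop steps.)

ISO 500

Underexposed by 1 2/3 stops → need 1 2/3 stops brighter.
ISO: 160 → 200 → 250 → 320 → 400 → 500.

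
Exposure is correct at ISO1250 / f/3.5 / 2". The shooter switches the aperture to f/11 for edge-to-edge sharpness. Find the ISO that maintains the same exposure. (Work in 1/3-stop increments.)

Aperture: f/3.5 → f/4 → f/4.5 → f/5 → f/5.6 → f/6.3 → f/7.1 → f/8 → f/9 → f/10 → f/11 — 3 1/3 stops narrower (darker).
Need 3 1/3 stops brighter from the ISO: 1250 → 1600 → 2000 → 2500 → 3200 → 4000 → 5000 → 6400 → 8000 → 10000 → 12800.

ISO 12800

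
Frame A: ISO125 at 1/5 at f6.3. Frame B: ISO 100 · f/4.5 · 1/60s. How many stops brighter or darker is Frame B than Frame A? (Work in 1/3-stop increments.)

3 stops darker

Aperture: f/6.3 → f/5.6 → f/5 → f/4.5 — 1 stop wider (brighter).
Shutter speed: 1/5 → 1/6 → 1/8 → 1/10 → 1/13 → 1/15 → 1/20 → 1/25 → 1/30 → 1/40 → 1/50 → 1/60 — 3 2/3 stops shorter (darker).
ISO: 125 → 100 — 1/3 stop lower (darker).
Net: +1 −3 2/3 −1/3 = −3 stops.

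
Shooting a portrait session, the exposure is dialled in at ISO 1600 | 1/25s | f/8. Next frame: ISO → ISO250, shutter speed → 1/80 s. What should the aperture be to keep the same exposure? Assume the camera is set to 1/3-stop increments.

ISO: 1600 → 1250 → 1000 → 800 → 640 → 500 → 400 → 320 → 250 — 2 2/3 stops dropped (darker).
Shutter speed: 1/25 → 1/30 → 1/40 → 1/50 → 1/60 → 1/80 — 1 2/3 stops faster (darker).
Net change so far: 4 1/3 stops darker. Offset with the aperture: f/8 → f/7.1 → f/6.3 → f/5.6 → f/5 → f/4.5 → f/4 → f/3.5 → f/3.2 → f/2.8 → f/2.5 → f/2.2 → f/2 → f/1.8.

f/1.8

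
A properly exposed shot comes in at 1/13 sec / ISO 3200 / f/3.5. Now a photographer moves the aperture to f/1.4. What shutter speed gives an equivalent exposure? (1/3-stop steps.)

1/80s

Aperture: f/3.5 → f/3.2 → f/2.8 → f/2.5 → f/2.2 → f/2 → f/1.8 → f/1.6 → f/1.4 — 2 2/3 stops wider (brighter).
Need 2 2/3 stops darker from the shutter speed: 1/13 → 1/15 → 1/20 → 1/25 → 1/30 → 1/40 → 1/50 → 1/60 → 1/80.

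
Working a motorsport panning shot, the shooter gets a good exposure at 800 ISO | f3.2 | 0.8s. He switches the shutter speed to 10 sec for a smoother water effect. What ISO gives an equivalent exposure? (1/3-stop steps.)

ISO 64

Shutter speed: 0.8 → 1 → 1.3 → 1.6 → 2 → 2.5 → 3.2 → 4 → 5 → 6 → 8 → 10 — 3 2/3 stops longer (brighter).
Need 3 2/3 stops darker from the ISO: 800 → 640 → 500 → 400 → 320 → 250 → 200 → 160 → 125 → 100 → 80 → 64.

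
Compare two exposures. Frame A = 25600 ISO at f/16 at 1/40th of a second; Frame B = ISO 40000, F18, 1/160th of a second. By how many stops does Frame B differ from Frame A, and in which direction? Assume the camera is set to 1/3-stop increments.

Aperture: f/16 → f/18 — 1/3 stop smaller aperture (darker).
Shutter speed: 1/40 → 1/50 → 1/60 → 1/80 → 1/100 → 1/125 → 1/160 — 2 stops faster (darker).
ISO: 25600 → 32000 → 40000 — 2/3 stop higher (brighter).
Net: −1/3 −2 +2/3 = −1 2/3 stops.

1 2/3 stops darker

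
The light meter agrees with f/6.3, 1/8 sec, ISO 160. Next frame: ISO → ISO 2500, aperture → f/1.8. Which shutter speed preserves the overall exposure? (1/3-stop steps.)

1/1600s

ISO: 160 → 200 → 250 → 320 → 400 → 500 → 640 → 800 → 1000 → 1250 → 1600 → 2000 → 2500 — 4 stops higher (brighter).
Aperture: f/6.3 → f/5.6 → f/5 → f/4.5 → f/4 → f/3.5 → f/3.2 → f/2.8 → f/2.5 → f/2.2 → f/2 → f/1.8 — 3 2/3 stops larger aperture (brighter).
Net change so far: 7 2/3 stops brighter. Offset with the shutter speed: 1/8 → 1/10 → 1/13 → 1/15 → 1/20 → 1/25 → 1/30 → 1/40 → 1/50 → 1/60 → 1/80 → 1/100 → 1/125 → 1/160 → 1/200 → 1/250 → 1/320 → 1/400 → 1/500 → 1/640 → 1/800 → 1/1000 → 1/1250 → 1/1600.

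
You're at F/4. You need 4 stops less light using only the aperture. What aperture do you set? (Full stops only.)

f/16

Aperture: f/4 → f/5.6 → f/8 → f/11 → f/16 — 4 stops narrower (darker).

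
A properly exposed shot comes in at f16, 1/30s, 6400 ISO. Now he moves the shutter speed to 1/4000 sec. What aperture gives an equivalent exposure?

Shutter speed: 1/30 → 1/60 → 1/125 → 1/250 → 1/500 → 1/1000 → 1/2000 → 1/4000 — 7 stops faster (darker).
Need 7 stops brighter from the aperture: f/16 → f/11 → f/8 → f/5.6 → f/4 → f/2.8 → f/2 → f/1.4.

f/1.4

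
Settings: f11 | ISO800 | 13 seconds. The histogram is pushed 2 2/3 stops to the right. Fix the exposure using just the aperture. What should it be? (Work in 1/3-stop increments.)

Overexposed by 2 2/3 stops → need 2 2/3 stops darker.
Aperture: f/11 → f/13 → f/14 → f/16 → f/18 → f/20 → f/22 → f/25 → f/29.

f/29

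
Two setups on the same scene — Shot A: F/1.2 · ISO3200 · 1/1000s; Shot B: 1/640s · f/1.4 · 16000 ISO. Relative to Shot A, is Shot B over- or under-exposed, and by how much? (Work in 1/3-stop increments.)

2 2/3 stops brighter

Aperture: f/1.2 → f/1.4 — 1/3 stop stopped down (darker).
Shutter speed: 1/1000 → 1/800 → 1/640 — 2/3 stop longer (brighter).
ISO: 3200 → 4000 → 5000 → 6400 → 8000 → 10000 → 12800 → 16000 — 2 1/3 stops raised (brighter).
Net: −1/3 +2/3 +2 1/3 = +2 2/3 stops.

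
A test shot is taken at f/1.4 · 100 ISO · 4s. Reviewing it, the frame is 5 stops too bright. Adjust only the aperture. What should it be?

f/8

Overexposed by 5 stops → need 5 stops darker.
Aperture: f/1.4 → f/2 → f/2.8 → f/4 → f/5.6 → f/8.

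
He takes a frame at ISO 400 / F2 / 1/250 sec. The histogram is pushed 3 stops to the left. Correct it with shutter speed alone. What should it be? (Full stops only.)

1/30s

Underexposed by 3 stops → need 3 stops brighter.
Shutter speed: 1/250 → 1/125 → 1/60 → 1/30.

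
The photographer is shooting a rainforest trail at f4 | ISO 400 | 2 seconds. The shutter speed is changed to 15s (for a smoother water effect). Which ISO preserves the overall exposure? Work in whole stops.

ISO 50

Shutter speed: 2 → 4 → 8 → 15 — 3 stops slower (brighter).
Need 3 stops darker from the ISO: 400 → 200 → 100 → 50.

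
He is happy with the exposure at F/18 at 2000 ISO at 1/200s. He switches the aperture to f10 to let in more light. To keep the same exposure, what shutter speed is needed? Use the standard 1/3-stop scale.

Aperture: f/18 → f/16 → f/14 → f/13 → f/11 → f/10 — 1 2/3 stops wider (brighter).
Need 1 2/3 stops darker from the shutter speed: 1/200 → 1/250 → 1/320 → 1/400 → 1/500 → 1/640.

1/640s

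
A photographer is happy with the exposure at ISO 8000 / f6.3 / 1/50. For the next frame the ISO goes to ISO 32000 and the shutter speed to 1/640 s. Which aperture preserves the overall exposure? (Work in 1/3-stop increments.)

f/3.5

ISO: 8000 → 10000 → 12800 → 16000 → 20000 → 25600 → 32000 — 2 stops higher (brighter).
Shutter speed: 1/50 → 1/60 → 1/80 → 1/100 → 1/125 → 1/160 → 1/200 → 1/250 → 1/320 → 1/400 → 1/500 → 1/640 — 3 2/3 stops faster (darker).
Net change so far: 1 2/3 stops darker. Offset with the aperture: f/6.3 → f/5.6 → f/5 → f/4.5 → f/4 → f/3.5.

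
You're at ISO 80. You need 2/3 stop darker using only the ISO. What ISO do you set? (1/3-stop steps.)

ISO: 80 → 64 → 50 — 2/3 stop lower (darker).

ISO 50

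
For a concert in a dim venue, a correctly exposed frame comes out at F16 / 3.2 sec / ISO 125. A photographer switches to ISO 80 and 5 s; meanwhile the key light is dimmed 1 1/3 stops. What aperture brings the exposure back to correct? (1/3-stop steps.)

f/10

Scene light: 1 1/3 stops darker.
ISO: 125 → 100 → 80 — 2/3 stop lower (darker).
Shutter speed: 3.2 → 4 → 5 — 2/3 stop longer (brighter).
Net so far: 1 1/3 stops darker. Aperture: f/16 → f/14 → f/13 → f/11 → f/10.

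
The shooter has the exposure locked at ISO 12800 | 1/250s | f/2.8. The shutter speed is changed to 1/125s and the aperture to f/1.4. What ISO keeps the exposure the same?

ISO 1600

Shutter speed: 1/250 → 1/125 — 1 stop longer (brighter).
Aperture: f/2.8 → f/2 → f/1.4 — 2 stops wider (brighter).
Net change so far: 3 stops brighter. Offset with the ISO: 12800 → 6400 → 3200 → 1600.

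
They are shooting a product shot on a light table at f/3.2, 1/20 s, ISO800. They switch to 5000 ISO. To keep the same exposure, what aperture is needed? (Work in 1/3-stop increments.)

f/8

ISO: 800 → 1000 → 1250 → 1600 → 2000 → 2500 → 3200 → 4000 → 5000 — 2 2/3 stops raised (brighter).
Need 2 2/3 stops darker from the aperture: f/3.2 → f/3.5 → f/4 → f/4.5 → f/5 → f/5.6 → f/6.3 → f/7.1 → f/8.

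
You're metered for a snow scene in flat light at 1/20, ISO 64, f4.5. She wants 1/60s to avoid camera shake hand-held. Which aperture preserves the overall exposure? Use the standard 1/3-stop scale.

Shutter speed: 1/20 → 1/25 → 1/30 → 1/40 → 1/50 → 1/60 — 1 2/3 stops shorter (darker).
Need 1 2/3 stops brighter from the aperture: f/4.5 → f/4 → f/3.5 → f/3.2 → f/2.8 → f/2.5.

f/2.5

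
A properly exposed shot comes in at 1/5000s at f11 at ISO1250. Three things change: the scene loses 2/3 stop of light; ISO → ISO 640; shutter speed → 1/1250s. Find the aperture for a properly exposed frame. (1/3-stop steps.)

Scene light: 2/3 stop darker.
ISO: 1250 → 1000 → 800 → 640 — 1 stop lower (darker).
Shutter speed: 1/5000 → 1/4000 → 1/3200 → 1/2500 → 1/2000 → 1/1600 → 1/1250 — 2 stops slower (brighter).
Net so far: 1/3 stop brighter. Aperture: f/11 → f/13.

f/13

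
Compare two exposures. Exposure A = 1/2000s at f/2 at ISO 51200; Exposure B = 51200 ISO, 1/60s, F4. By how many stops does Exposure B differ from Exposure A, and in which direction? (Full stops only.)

Aperture: f/2 → f/2.8 → f/4 — 2 stops narrower (darker).
Shutter speed: 1/2000 → 1/1000 → 1/500 → 1/250 → 1/125 → 1/60 — 5 stops longer (brighter).
ISO: unchanged.
Net: −2 +5 = +3 stops.

3 stops brighter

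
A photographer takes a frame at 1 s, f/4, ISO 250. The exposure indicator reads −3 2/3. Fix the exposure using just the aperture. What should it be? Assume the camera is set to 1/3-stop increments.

Underexposed by 3 2/3 stops → need 3 2/3 stops brighter.
Aperture: f/4 → f/3.5 → f/3.2 → f/2.8 → f/2.5 → f/2.2 → f/2 → f/1.8 → f/1.6 → f/1.4 → f/1.2 → f/1.1.

f/1.1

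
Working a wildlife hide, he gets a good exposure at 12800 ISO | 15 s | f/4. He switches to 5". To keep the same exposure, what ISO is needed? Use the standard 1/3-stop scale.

Shutter speed: 15 → 13 → 10 → 8 → 6 → 5 — 1 2/3 stops shorter (darker).
Need 1 2/3 stops brighter from the ISO: 12800 → 16000 → 20000 → 25600 → 32000 → 40000.

ISO 40000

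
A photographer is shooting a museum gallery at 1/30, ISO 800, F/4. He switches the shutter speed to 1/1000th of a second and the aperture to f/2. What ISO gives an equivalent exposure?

Shutter speed: 1/30 → 1/60 → 1/125 → 1/250 → 1/500 → 1/1000 — 5 stops shorter (darker).
Aperture: f/4 → f/2.8 → f/2 — 2 stops wider (brighter).
Net change so far: 3 stops darker. Offset with the ISO: 800 → 1600 → 3200 → 6400.

ISO 6400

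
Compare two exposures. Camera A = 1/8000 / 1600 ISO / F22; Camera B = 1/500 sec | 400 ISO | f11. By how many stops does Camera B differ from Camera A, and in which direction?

4 stops brighter

Aperture: f/22 → f/16 → f/11 — 2 stops opened up (brighter).
Shutter speed: 1/8000 → 1/4000 → 1/2000 → 1/1000 → 1/500 — 4 stops slower (brighter).
ISO: 1600 → 800 → 400 — 2 stops dropped (darker).
Net: +2 +4 −2 = +4 stops.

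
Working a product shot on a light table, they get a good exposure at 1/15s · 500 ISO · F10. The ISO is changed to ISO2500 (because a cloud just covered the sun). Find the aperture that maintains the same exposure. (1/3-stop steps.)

ISO: 500 → 640 → 800 → 1000 → 1250 → 1600 → 2000 → 2500 — 2 1/3 stops raised (brighter).
Need 2 1/3 stops darker from the aperture: f/10 → f/11 → f/13 → f/14 → f/16 → f/18 → f/20 → f/22.

f/22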